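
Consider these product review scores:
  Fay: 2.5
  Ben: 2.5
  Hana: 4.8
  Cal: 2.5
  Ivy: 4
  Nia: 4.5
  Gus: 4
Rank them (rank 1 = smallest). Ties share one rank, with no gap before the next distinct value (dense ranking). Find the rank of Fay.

1

Sorted (ascending): 2.5, 2.5, 2.5, 4, 4, 4.5, 4.8
The 3 values of 2.5 share dense rank 1.
The 2 values of 4 share dense rank 2.
Remaining distinct values take the next consecutive integers.
Fay has value 2.5 → rank 1.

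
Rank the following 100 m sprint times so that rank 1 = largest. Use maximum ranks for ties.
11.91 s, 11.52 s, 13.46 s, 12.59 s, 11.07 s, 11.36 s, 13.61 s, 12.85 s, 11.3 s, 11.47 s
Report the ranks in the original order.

5, 6, 2, 4, 10, 8, 1, 3, 9, 7

Sorted (descending): 13.61, 13.46, 12.85, 12.59, 11.91, 11.52, 11.47, 11.36, 11.3, 11.07
No ties — each value takes its position as its rank.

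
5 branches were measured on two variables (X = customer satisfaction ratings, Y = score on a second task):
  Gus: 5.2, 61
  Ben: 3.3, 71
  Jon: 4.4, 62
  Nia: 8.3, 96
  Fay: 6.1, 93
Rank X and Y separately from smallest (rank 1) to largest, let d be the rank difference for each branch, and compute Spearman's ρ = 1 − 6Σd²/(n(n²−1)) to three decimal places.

Ranks of variable 1: 3, 1, 2, 5, 4
Ranks of variable 2: 1, 3, 2, 5, 4
d = r₁ − r₂: 2, -2, 0, 0, 0
d²: 4, 4, 0, 0, 0; Σd² = 8
ρ = 1 − 6·8/(5·24) = 1 − 48/120 = 0.600

0.600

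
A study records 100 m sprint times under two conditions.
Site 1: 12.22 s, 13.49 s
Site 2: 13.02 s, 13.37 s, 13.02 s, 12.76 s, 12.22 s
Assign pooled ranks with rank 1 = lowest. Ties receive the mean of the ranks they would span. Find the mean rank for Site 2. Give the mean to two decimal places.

Sorted (ascending): 12.22, 12.22, 12.76, 13.02, 13.02, 13.37, 13.49
The 2 values of 12.22 occupy positions 1–2 → average rank (1+2)/2 = 1.5.
The 2 values of 13.02 occupy positions 4–5 → average rank (4+5)/2 = 4.5.
Site 2 values → pooled ranks: 13.02→4.5, 13.37→6, 13.02→4.5, 12.76→3, 12.22→1.5
Mean rank = (4.5 + 6 + 4.5 + 3 + 1.5) / 5 = 3.90

3.90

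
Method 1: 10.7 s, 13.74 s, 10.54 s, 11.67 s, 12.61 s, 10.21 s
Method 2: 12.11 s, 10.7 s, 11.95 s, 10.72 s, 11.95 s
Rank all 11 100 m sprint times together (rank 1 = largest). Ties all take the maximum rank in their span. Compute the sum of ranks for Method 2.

29

Sorted (descending): 13.74, 12.61, 12.11, 11.95, 11.95, 11.67, 10.72, 10.7, 10.7, 10.54, 10.21
The 2 values of 11.95 occupy positions 4–5 → each gets rank 5.
The 2 values of 10.7 occupy positions 8–9 → each gets rank 9.
Method 2 values → pooled ranks: 12.11→3, 10.7→9, 11.95→5, 10.72→7, 11.95→5
Rank sum = 3 + 9 + 5 + 7 + 5 = 29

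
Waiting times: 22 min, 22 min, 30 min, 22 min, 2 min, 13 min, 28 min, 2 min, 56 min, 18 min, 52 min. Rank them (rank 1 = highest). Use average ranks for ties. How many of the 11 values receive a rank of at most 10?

Sorted (descending): 56, 52, 30, 28, 22, 22, 22, 18, 13, 2, 2
The 3 values of 22 occupy positions 5–7 → average rank 6.
The 2 values of 2 occupy positions 10–11 → average rank (10+11)/2 = 10.5.
Ranks ≤ 10: {1, 2, 3, 4, 6, 6, 6, 8, 9} → 9 values.

9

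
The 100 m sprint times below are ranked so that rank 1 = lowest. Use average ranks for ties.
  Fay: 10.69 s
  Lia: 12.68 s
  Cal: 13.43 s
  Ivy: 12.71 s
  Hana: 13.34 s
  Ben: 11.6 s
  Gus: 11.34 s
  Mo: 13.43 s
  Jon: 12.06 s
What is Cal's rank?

8.5

Sorted (ascending): 10.69, 11.34, 11.6, 12.06, 12.68, 12.71, 13.34, 13.43, 13.43
The 2 values of 13.43 occupy positions 8–9 → average rank (8+9)/2 = 8.5.
Cal has value 13.43 s → rank 8.5.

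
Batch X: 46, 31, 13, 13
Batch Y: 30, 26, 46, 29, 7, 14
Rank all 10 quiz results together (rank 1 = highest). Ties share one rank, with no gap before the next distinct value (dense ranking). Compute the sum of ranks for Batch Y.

Sorted (descending): 46, 46, 31, 30, 29, 26, 14, 13, 13, 7
The 2 values of 46 share dense rank 1.
The 2 values of 13 share dense rank 7.
Remaining distinct values take the next consecutive integers.
Batch Y values → pooled ranks: 30→3, 26→5, 46→1, 29→4, 7→8, 14→6
Rank sum = 3 + 5 + 1 + 4 + 8 + 6 = 27

27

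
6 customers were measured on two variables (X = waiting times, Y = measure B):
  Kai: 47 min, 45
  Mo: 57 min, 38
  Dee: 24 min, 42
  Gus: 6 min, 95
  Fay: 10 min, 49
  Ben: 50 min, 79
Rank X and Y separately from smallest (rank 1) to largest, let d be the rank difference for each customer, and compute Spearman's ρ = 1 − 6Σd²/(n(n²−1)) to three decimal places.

-0.600

Ranks of variable 1: 4, 6, 3, 1, 2, 5
Ranks of variable 2: 3, 1, 2, 6, 4, 5
d = r₁ − r₂: 1, 5, 1, -5, -2, 0
d²: 1, 25, 1, 25, 4, 0; Σd² = 56
ρ = 1 − 6·56/(6·35) = 1 − 336/210 = -0.600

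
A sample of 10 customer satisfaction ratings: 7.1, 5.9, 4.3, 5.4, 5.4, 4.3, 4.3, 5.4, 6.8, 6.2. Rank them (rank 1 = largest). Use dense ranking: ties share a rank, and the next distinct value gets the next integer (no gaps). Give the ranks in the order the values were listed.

Sorted (descending): 7.1, 6.8, 6.2, 5.9, 5.4, 5.4, 5.4, 4.3, 4.3, 4.3
The 3 values of 5.4 share dense rank 5.
The 3 values of 4.3 share dense rank 6.
Remaining distinct values take the next consecutive integers.

1, 4, 6, 5, 5, 6, 6, 5, 2, 3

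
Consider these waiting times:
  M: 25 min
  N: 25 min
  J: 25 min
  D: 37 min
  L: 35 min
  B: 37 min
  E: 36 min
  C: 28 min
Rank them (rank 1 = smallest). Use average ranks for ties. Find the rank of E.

Sorted (ascending): 25, 25, 25, 28, 35, 36, 37, 37
The 3 values of 25 occupy positions 1–3 → average rank 2.
The 2 values of 37 occupy positions 7–8 → average rank (7+8)/2 = 7.5.
E has value 36 min → rank 6.

6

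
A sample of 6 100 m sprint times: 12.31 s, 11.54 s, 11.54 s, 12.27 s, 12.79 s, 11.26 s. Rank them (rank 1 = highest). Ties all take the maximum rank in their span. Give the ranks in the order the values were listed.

Sorted (descending): 12.79, 12.31, 12.27, 11.54, 11.54, 11.26
The 2 values of 11.54 occupy positions 4–5 → each gets rank 5.

2, 5, 5, 3, 1, 6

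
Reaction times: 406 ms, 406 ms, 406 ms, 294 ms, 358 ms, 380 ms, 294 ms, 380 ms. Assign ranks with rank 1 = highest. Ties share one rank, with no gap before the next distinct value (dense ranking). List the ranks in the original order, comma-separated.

1, 1, 1, 4, 3, 2, 4, 2

Sorted (descending): 406, 406, 406, 380, 380, 358, 294, 294
The 3 values of 406 share dense rank 1.
The 2 values of 380 share dense rank 2.
The 2 values of 294 share dense rank 4.
Remaining distinct values take the next consecutive integers.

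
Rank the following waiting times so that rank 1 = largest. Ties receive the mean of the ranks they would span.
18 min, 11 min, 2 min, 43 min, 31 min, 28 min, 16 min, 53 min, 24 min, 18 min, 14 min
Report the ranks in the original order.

6.5, 10, 11, 2, 3, 4, 8, 1, 5, 6.5, 9

Sorted (descending): 53, 43, 31, 28, 24, 18, 18, 16, 14, 11, 2
The 2 values of 18 occupy positions 6–7 → average rank (6+7)/2 = 6.5.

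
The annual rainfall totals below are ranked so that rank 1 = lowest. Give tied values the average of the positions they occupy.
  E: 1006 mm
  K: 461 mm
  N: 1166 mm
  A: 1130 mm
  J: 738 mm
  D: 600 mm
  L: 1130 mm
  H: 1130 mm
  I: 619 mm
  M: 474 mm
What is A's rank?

8

Sorted (ascending): 461, 474, 600, 619, 738, 1006, 1130, 1130, 1130, 1166
The 3 values of 1130 occupy positions 7–9 → average rank 8.
A has value 1130 mm → rank 8.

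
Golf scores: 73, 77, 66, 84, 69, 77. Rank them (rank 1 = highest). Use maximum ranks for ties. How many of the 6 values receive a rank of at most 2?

1

Sorted (descending): 84, 77, 77, 73, 69, 66
The 2 values of 77 occupy positions 2–3 → each gets rank 3.
Ranks ≤ 2: {1} → 1 value.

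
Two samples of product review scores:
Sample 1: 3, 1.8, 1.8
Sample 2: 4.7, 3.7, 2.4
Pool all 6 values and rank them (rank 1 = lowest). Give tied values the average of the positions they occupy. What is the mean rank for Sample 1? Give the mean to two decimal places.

2.33

Sorted (ascending): 1.8, 1.8, 2.4, 3, 3.7, 4.7
The 2 values of 1.8 occupy positions 1–2 → average rank (1+2)/2 = 1.5.
Sample 1 values → pooled ranks: 3→4, 1.8→1.5, 1.8→1.5
Mean rank = (4 + 1.5 + 1.5) / 3 = 2.33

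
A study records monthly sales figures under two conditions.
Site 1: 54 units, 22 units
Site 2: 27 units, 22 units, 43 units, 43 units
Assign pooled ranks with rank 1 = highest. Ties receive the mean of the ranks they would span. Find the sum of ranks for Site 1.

Sorted (descending): 54, 43, 43, 27, 22, 22
The 2 values of 43 occupy positions 2–3 → average rank (2+3)/2 = 2.5.
The 2 values of 22 occupy positions 5–6 → average rank (5+6)/2 = 5.5.
Site 1 values → pooled ranks: 54→1, 22→5.5
Rank sum = 1 + 5.5 = 6.5

6.5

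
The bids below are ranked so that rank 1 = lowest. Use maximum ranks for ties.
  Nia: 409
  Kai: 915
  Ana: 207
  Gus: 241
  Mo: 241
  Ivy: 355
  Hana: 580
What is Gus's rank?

Sorted (ascending): 207, 241, 241, 355, 409, 580, 915
The 2 values of 241 occupy positions 2–3 → each gets rank 3.
Gus has value 241 → rank 3.

3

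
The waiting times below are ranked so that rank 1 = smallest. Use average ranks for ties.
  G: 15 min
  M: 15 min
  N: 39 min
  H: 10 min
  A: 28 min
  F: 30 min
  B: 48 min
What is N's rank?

Sorted (ascending): 10, 15, 15, 28, 30, 39, 48
The 2 values of 15 occupy positions 2–3 → average rank (2+3)/2 = 2.5.
N has value 39 min → rank 6.

6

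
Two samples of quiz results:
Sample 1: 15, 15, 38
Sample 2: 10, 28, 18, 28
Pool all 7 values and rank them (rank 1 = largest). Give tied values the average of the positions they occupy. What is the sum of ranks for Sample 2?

16

Sorted (descending): 38, 28, 28, 18, 15, 15, 10
The 2 values of 28 occupy positions 2–3 → average rank (2+3)/2 = 2.5.
The 2 values of 15 occupy positions 5–6 → average rank (5+6)/2 = 5.5.
Sample 2 values → pooled ranks: 10→7, 28→2.5, 18→4, 28→2.5
Rank sum = 7 + 2.5 + 4 + 2.5 = 16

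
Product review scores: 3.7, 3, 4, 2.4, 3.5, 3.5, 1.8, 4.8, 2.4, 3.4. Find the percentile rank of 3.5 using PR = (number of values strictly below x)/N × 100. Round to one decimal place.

50.0

N = 10.
Strictly below 3.5: 5. Equal to 3.5: 2.
PR = 5/10 × 100 = 50.0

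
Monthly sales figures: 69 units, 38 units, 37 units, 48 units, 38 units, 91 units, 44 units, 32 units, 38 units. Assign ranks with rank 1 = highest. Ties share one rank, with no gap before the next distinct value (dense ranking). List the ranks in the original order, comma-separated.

Sorted (descending): 91, 69, 48, 44, 38, 38, 38, 37, 32
The 3 values of 38 share dense rank 5.
Remaining distinct values take the next consecutive integers.

2, 5, 6, 3, 5, 1, 4, 7, 5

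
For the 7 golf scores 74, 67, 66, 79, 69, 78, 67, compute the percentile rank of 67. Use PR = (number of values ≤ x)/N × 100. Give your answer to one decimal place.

42.9

N = 7.
Strictly below 67: 1. Equal to 67: 2.
PR = 3/7 × 100 = 42.9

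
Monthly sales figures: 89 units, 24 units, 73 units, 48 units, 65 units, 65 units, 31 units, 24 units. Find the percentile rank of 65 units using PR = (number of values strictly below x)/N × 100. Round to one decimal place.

N = 8.
Strictly below 65: 4. Equal to 65: 2.
PR = 4/8 × 100 = 50.0

50.0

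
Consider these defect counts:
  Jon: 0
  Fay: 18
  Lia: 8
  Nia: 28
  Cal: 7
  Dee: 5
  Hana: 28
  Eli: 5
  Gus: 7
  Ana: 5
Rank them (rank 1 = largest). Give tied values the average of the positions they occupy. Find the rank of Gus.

Sorted (descending): 28, 28, 18, 8, 7, 7, 5, 5, 5, 0
The 2 values of 28 occupy positions 1–2 → average rank (1+2)/2 = 1.5.
The 2 values of 7 occupy positions 5–6 → average rank (5+6)/2 = 5.5.
The 3 values of 5 occupy positions 7–9 → average rank 8.
Gus has value 7 → rank 5.5.

5.5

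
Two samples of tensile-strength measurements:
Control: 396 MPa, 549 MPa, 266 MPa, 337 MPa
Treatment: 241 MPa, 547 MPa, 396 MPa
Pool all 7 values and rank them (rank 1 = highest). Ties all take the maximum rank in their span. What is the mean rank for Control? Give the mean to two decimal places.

4.00

Sorted (descending): 549, 547, 396, 396, 337, 266, 241
The 2 values of 396 occupy positions 3–4 → each gets rank 4.
Control values → pooled ranks: 396→4, 549→1, 266→6, 337→5
Mean rank = (4 + 1 + 6 + 5) / 4 = 4.00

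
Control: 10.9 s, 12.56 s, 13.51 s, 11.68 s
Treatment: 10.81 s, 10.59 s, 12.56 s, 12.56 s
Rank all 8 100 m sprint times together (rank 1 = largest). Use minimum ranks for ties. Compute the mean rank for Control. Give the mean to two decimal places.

Sorted (descending): 13.51, 12.56, 12.56, 12.56, 11.68, 10.9, 10.81, 10.59
The 3 values of 12.56 occupy positions 2–4 → each gets rank 2.
Control values → pooled ranks: 10.9→6, 12.56→2, 13.51→1, 11.68→5
Mean rank = (6 + 2 + 1 + 5) / 4 = 3.50

3.50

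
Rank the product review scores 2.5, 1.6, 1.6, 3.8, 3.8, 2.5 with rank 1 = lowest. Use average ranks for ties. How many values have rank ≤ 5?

4

Sorted (ascending): 1.6, 1.6, 2.5, 2.5, 3.8, 3.8
The 2 values of 1.6 occupy positions 1–2 → average rank (1+2)/2 = 1.5.
The 2 values of 2.5 occupy positions 3–4 → average rank (3+4)/2 = 3.5.
The 2 values of 3.8 occupy positions 5–6 → average rank (5+6)/2 = 5.5.
Ranks ≤ 5: {1.5, 1.5, 3.5, 3.5} → 4 values.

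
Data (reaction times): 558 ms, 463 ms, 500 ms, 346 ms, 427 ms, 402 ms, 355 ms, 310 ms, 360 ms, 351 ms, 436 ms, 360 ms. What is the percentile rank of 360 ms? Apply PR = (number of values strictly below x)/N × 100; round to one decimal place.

33.3

N = 12.
Strictly below 360: 4. Equal to 360: 2.
PR = 4/12 × 100 = 33.3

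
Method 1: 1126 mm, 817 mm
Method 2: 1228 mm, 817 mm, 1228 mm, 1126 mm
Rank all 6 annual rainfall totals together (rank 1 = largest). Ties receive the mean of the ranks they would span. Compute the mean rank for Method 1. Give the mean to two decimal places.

Sorted (descending): 1228, 1228, 1126, 1126, 817, 817
The 2 values of 1228 occupy positions 1–2 → average rank (1+2)/2 = 1.5.
The 2 values of 1126 occupy positions 3–4 → average rank (3+4)/2 = 3.5.
The 2 values of 817 occupy positions 5–6 → average rank (5+6)/2 = 5.5.
Method 1 values → pooled ranks: 1126→3.5, 817→5.5
Mean rank = (3.5 + 5.5) / 2 = 4.50

4.50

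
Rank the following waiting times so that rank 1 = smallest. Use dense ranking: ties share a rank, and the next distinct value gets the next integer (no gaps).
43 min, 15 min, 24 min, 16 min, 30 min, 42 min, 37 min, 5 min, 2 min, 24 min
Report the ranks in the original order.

Sorted (ascending): 2, 5, 15, 16, 24, 24, 30, 37, 42, 43
The 2 values of 24 share dense rank 5.
Remaining distinct values take the next consecutive integers.

9, 3, 5, 4, 6, 8, 7, 2, 1, 5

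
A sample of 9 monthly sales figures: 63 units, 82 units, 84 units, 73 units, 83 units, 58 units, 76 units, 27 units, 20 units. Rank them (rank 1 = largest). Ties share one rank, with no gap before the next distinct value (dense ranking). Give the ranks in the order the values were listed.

6, 3, 1, 5, 2, 7, 4, 8, 9

Sorted (descending): 84, 83, 82, 76, 73, 63, 58, 27, 20
No ties — each value takes its position as its rank.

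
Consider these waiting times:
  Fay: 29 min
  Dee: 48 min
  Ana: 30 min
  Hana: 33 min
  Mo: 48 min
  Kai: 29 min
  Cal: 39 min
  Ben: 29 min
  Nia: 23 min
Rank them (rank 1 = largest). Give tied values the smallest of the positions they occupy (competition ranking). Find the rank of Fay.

6

Sorted (descending): 48, 48, 39, 33, 30, 29, 29, 29, 23
The 2 values of 48 occupy positions 1–2 → each gets rank 1.
The 3 values of 29 occupy positions 6–8 → each gets rank 6.
Fay has value 29 min → rank 6.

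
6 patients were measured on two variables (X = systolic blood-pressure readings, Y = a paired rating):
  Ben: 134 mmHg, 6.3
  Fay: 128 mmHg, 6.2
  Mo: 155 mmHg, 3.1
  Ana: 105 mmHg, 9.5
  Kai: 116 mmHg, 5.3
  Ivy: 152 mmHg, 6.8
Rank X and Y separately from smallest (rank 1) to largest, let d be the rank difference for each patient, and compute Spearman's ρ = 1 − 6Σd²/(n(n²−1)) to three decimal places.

Ranks of variable 1: 4, 3, 6, 1, 2, 5
Ranks of variable 2: 4, 3, 1, 6, 2, 5
d = r₁ − r₂: 0, 0, 5, -5, 0, 0
d²: 0, 0, 25, 25, 0, 0; Σd² = 50
ρ = 1 − 6·50/(6·35) = 1 − 300/210 = -0.429

-0.429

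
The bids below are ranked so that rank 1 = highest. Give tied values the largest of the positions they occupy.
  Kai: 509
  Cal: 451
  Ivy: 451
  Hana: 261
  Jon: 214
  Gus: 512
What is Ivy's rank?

Sorted (descending): 512, 509, 451, 451, 261, 214
The 2 values of 451 occupy positions 3–4 → each gets rank 4.
Ivy has value 451 → rank 4.

4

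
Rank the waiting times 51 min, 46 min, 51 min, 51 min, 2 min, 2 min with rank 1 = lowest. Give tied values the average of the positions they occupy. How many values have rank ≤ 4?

3

Sorted (ascending): 2, 2, 46, 51, 51, 51
The 2 values of 2 occupy positions 1–2 → average rank (1+2)/2 = 1.5.
The 3 values of 51 occupy positions 4–6 → average rank 5.
Ranks ≤ 4: {1.5, 1.5, 3} → 3 values.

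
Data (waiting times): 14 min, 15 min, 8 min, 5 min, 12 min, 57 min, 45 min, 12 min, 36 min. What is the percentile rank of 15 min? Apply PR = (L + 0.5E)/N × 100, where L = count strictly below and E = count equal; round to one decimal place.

61.1

N = 9.
Strictly below 15: 5. Equal to 15: 1.
PR = (5 + 0.5·1)/9 × 100 = 61.1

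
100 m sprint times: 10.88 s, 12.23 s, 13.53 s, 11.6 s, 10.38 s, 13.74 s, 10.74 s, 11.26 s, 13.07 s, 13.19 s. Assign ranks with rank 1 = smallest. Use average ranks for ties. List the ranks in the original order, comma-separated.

Sorted (ascending): 10.38, 10.74, 10.88, 11.26, 11.6, 12.23, 13.07, 13.19, 13.53, 13.74
No ties — each value takes its position as its rank.

3, 6, 9, 5, 1, 10, 2, 4, 7, 8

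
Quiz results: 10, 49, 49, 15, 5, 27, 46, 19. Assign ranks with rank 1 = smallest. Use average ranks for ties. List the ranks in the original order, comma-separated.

Sorted (ascending): 5, 10, 15, 19, 27, 46, 49, 49
The 2 values of 49 occupy positions 7–8 → average rank (7+8)/2 = 7.5.

2, 7.5, 7.5, 3, 1, 5, 6, 4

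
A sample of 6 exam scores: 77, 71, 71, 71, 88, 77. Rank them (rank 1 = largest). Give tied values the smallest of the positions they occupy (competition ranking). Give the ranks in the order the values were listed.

Sorted (descending): 88, 77, 77, 71, 71, 71
The 2 values of 77 occupy positions 2–3 → each gets rank 2.
The 3 values of 71 occupy positions 4–6 → each gets rank 4.

2, 4, 4, 4, 1, 2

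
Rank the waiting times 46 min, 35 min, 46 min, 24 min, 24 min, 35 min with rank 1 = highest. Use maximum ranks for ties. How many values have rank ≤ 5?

Sorted (descending): 46, 46, 35, 35, 24, 24
The 2 values of 46 occupy positions 1–2 → each gets rank 2.
The 2 values of 35 occupy positions 3–4 → each gets rank 4.
The 2 values of 24 occupy positions 5–6 → each gets rank 6.
Ranks ≤ 5: {2, 2, 4, 4} → 4 values.

4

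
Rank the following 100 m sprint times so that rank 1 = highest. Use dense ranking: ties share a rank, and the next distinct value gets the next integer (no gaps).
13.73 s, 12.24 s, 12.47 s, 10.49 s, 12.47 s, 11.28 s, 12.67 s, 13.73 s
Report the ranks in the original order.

1, 4, 3, 6, 3, 5, 2, 1

Sorted (descending): 13.73, 13.73, 12.67, 12.47, 12.47, 12.24, 11.28, 10.49
The 2 values of 13.73 share dense rank 1.
The 2 values of 12.47 share dense rank 3.
Remaining distinct values take the next consecutive integers.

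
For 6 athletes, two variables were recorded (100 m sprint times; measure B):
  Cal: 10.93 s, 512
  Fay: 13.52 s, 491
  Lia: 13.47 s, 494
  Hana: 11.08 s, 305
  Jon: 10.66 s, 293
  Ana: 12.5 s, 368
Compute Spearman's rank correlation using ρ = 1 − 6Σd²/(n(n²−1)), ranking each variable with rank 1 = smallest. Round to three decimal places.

0.371

Ranks of variable 1: 2, 6, 5, 3, 1, 4
Ranks of variable 2: 6, 4, 5, 2, 1, 3
d = r₁ − r₂: -4, 2, 0, 1, 0, 1
d²: 16, 4, 0, 1, 0, 1; Σd² = 22
ρ = 1 − 6·22/(6·35) = 1 − 132/210 = 0.371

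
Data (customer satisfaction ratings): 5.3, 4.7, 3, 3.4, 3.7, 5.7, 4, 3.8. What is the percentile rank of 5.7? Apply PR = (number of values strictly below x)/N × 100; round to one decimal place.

N = 8.
Strictly below 5.7: 7. Equal to 5.7: 1.
PR = 7/8 × 100 = 87.5

87.5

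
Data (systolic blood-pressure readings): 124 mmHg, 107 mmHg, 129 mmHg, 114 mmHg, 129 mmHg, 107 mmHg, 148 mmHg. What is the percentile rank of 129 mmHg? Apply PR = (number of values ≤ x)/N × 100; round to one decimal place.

N = 7.
Strictly below 129: 4. Equal to 129: 2.
PR = 6/7 × 100 = 85.7

85.7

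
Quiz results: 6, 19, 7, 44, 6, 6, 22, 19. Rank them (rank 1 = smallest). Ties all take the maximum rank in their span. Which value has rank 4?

7

Sorted (ascending): 6, 6, 6, 7, 19, 19, 22, 44
The 3 values of 6 occupy positions 1–3 → each gets rank 3.
The 2 values of 19 occupy positions 5–6 → each gets rank 6.
Rank 4 → value 7.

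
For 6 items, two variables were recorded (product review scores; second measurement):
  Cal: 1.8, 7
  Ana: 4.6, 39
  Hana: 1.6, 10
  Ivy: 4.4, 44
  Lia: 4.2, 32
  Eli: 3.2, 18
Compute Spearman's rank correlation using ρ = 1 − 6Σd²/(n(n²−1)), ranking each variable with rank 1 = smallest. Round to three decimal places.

0.886

Ranks of variable 1: 2, 6, 1, 5, 4, 3
Ranks of variable 2: 1, 5, 2, 6, 4, 3
d = r₁ − r₂: 1, 1, -1, -1, 0, 0
d²: 1, 1, 1, 1, 0, 0; Σd² = 4
ρ = 1 − 6·4/(6·35) = 1 − 24/210 = 0.886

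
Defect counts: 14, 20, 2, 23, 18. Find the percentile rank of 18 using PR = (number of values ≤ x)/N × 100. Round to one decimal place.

N = 5.
Strictly below 18: 2. Equal to 18: 1.
PR = 3/5 × 100 = 60.0

60.0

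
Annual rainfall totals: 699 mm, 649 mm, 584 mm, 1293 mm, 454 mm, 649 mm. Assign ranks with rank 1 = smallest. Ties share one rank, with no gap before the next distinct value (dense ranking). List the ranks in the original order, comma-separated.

Sorted (ascending): 454, 584, 649, 649, 699, 1293
The 2 values of 649 share dense rank 3.
Remaining distinct values take the next consecutive integers.

4, 3, 2, 5, 1, 3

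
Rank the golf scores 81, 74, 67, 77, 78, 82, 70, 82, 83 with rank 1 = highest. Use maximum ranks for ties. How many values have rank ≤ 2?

Sorted (descending): 83, 82, 82, 81, 78, 77, 74, 70, 67
The 2 values of 82 occupy positions 2–3 → each gets rank 3.
Ranks ≤ 2: {1} → 1 value.

1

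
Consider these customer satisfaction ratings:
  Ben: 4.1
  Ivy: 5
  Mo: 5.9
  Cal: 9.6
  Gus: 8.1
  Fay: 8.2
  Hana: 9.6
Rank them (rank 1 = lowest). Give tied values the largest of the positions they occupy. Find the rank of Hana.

7

Sorted (ascending): 4.1, 5, 5.9, 8.1, 8.2, 9.6, 9.6
The 2 values of 9.6 occupy positions 6–7 → each gets rank 7.
Hana has value 9.6 → rank 7.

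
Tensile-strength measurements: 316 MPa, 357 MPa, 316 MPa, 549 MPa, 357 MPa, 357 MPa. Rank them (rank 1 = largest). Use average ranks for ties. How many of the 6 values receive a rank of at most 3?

4

Sorted (descending): 549, 357, 357, 357, 316, 316
The 3 values of 357 occupy positions 2–4 → average rank 3.
The 2 values of 316 occupy positions 5–6 → average rank (5+6)/2 = 5.5.
Ranks ≤ 3: {1, 3, 3, 3} → 4 values.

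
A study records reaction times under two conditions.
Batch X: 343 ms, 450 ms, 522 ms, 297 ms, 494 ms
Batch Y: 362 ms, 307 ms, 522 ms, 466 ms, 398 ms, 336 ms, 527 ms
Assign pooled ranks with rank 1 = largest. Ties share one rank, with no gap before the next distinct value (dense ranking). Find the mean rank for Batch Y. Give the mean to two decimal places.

5.57

Sorted (descending): 527, 522, 522, 494, 466, 450, 398, 362, 343, 336, 307, 297
The 2 values of 522 share dense rank 2.
Remaining distinct values take the next consecutive integers.
Batch Y values → pooled ranks: 362→7, 307→10, 522→2, 466→4, 398→6, 336→9, 527→1
Mean rank = (7 + 10 + 2 + 4 + 6 + 9 + 1) / 7 = 5.57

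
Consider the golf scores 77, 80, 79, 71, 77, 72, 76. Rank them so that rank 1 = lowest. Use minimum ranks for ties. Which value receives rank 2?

72

Sorted (ascending): 71, 72, 76, 77, 77, 79, 80
The 2 values of 77 occupy positions 4–5 → each gets rank 4.
Rank 2 → value 72.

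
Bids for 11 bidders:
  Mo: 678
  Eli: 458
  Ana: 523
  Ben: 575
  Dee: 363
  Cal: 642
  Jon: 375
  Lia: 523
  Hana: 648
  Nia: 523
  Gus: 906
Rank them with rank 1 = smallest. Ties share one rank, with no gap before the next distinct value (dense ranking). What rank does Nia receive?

4

Sorted (ascending): 363, 375, 458, 523, 523, 523, 575, 642, 648, 678, 906
The 3 values of 523 share dense rank 4.
Remaining distinct values take the next consecutive integers.
Nia has value 523 → rank 4.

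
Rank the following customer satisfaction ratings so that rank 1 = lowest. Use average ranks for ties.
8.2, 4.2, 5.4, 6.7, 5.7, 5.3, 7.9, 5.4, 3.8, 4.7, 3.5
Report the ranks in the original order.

Sorted (ascending): 3.5, 3.8, 4.2, 4.7, 5.3, 5.4, 5.4, 5.7, 6.7, 7.9, 8.2
The 2 values of 5.4 occupy positions 6–7 → average rank (6+7)/2 = 6.5.

11, 3, 6.5, 9, 8, 5, 10, 6.5, 2, 4, 1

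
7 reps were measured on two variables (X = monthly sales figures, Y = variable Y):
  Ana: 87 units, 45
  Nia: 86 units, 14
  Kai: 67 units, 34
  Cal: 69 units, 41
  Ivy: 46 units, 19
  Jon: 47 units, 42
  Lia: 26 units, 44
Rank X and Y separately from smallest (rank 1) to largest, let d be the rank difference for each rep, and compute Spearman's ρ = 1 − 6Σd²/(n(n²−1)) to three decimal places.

0.000

Ranks of variable 1: 7, 6, 4, 5, 2, 3, 1
Ranks of variable 2: 7, 1, 3, 4, 2, 5, 6
d = r₁ − r₂: 0, 5, 1, 1, 0, -2, -5
d²: 0, 25, 1, 1, 0, 4, 25; Σd² = 56
ρ = 1 − 6·56/(7·48) = 1 − 336/336 = 0.000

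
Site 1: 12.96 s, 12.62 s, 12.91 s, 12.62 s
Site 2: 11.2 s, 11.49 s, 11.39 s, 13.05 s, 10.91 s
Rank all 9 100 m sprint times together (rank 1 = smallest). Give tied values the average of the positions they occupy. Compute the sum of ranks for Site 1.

26

Sorted (ascending): 10.91, 11.2, 11.39, 11.49, 12.62, 12.62, 12.91, 12.96, 13.05
The 2 values of 12.62 occupy positions 5–6 → average rank (5+6)/2 = 5.5.
Site 1 values → pooled ranks: 12.96→8, 12.62→5.5, 12.91→7, 12.62→5.5
Rank sum = 8 + 5.5 + 7 + 5.5 = 26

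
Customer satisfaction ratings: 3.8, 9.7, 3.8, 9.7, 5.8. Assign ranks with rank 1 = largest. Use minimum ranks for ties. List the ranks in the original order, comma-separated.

Sorted (descending): 9.7, 9.7, 5.8, 3.8, 3.8
The 2 values of 9.7 occupy positions 1–2 → each gets rank 1.
The 2 values of 3.8 occupy positions 4–5 → each gets rank 4.

4, 1, 4, 1, 3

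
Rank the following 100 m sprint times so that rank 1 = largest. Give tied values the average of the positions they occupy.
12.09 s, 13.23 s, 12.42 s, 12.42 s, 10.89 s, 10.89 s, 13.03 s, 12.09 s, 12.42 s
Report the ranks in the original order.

6.5, 1, 4, 4, 8.5, 8.5, 2, 6.5, 4

Sorted (descending): 13.23, 13.03, 12.42, 12.42, 12.42, 12.09, 12.09, 10.89, 10.89
The 3 values of 12.42 occupy positions 3–5 → average rank 4.
The 2 values of 12.09 occupy positions 6–7 → average rank (6+7)/2 = 6.5.
The 2 values of 10.89 occupy positions 8–9 → average rank (8+9)/2 = 8.5.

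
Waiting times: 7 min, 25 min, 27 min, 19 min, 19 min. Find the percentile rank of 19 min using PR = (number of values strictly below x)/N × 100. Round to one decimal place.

N = 5.
Strictly below 19: 1. Equal to 19: 2.
PR = 1/5 × 100 = 20.0

20.0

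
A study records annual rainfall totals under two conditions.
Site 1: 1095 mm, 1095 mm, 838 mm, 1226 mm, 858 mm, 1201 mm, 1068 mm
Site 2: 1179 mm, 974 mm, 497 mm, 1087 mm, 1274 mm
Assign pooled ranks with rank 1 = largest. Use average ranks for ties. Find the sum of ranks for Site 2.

Sorted (descending): 1274, 1226, 1201, 1179, 1095, 1095, 1087, 1068, 974, 858, 838, 497
The 2 values of 1095 occupy positions 5–6 → average rank (5+6)/2 = 5.5.
Site 2 values → pooled ranks: 1179→4, 974→9, 497→12, 1087→7, 1274→1
Rank sum = 4 + 9 + 12 + 7 + 1 = 33

33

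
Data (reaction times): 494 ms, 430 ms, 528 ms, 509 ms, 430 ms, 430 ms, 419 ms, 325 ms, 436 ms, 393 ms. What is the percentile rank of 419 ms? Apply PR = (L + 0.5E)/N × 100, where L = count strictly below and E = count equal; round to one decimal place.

N = 10.
Strictly below 419: 2. Equal to 419: 1.
PR = (2 + 0.5·1)/10 × 100 = 25.0

25.0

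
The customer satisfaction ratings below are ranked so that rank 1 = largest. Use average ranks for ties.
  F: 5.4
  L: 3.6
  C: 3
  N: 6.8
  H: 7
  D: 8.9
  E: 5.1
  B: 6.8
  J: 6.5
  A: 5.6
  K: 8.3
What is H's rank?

3

Sorted (descending): 8.9, 8.3, 7, 6.8, 6.8, 6.5, 5.6, 5.4, 5.1, 3.6, 3
The 2 values of 6.8 occupy positions 4–5 → average rank (4+5)/2 = 4.5.
H has value 7 → rank 3.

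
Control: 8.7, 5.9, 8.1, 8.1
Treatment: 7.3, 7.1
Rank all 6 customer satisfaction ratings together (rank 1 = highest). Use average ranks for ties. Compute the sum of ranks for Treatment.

9

Sorted (descending): 8.7, 8.1, 8.1, 7.3, 7.1, 5.9
The 2 values of 8.1 occupy positions 2–3 → average rank (2+3)/2 = 2.5.
Treatment values → pooled ranks: 7.3→4, 7.1→5
Rank sum = 4 + 5 = 9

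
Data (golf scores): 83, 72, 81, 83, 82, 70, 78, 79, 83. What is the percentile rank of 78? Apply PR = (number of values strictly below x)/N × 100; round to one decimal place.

22.2

N = 9.
Strictly below 78: 2. Equal to 78: 1.
PR = 2/9 × 100 = 22.2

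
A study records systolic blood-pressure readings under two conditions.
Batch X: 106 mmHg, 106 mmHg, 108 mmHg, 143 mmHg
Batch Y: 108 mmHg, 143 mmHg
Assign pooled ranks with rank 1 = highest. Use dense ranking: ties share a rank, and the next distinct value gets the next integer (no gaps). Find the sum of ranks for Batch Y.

Sorted (descending): 143, 143, 108, 108, 106, 106
The 2 values of 143 share dense rank 1.
The 2 values of 108 share dense rank 2.
The 2 values of 106 share dense rank 3.
Batch Y values → pooled ranks: 108→2, 143→1
Rank sum = 2 + 1 = 3

3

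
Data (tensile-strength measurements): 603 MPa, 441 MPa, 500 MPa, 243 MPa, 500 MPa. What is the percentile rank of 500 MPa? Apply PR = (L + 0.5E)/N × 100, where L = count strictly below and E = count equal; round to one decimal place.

60.0

N = 5.
Strictly below 500: 2. Equal to 500: 2.
PR = (2 + 0.5·2)/5 × 100 = 60.0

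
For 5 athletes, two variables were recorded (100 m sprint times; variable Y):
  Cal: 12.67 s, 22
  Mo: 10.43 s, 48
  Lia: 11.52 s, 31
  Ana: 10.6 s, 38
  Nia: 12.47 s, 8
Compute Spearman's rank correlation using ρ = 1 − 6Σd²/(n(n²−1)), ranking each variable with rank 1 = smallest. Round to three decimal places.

Ranks of variable 1: 5, 1, 3, 2, 4
Ranks of variable 2: 2, 5, 3, 4, 1
d = r₁ − r₂: 3, -4, 0, -2, 3
d²: 9, 16, 0, 4, 9; Σd² = 38
ρ = 1 − 6·38/(5·24) = 1 − 228/120 = -0.900

-0.900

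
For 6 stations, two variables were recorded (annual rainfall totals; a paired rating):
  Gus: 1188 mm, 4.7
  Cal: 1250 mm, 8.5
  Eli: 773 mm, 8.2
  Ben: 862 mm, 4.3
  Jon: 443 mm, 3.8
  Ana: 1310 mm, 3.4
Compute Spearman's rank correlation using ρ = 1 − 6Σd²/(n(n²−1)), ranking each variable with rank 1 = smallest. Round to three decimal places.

Ranks of variable 1: 4, 5, 2, 3, 1, 6
Ranks of variable 2: 4, 6, 5, 3, 2, 1
d = r₁ − r₂: 0, -1, -3, 0, -1, 5
d²: 0, 1, 9, 0, 1, 25; Σd² = 36
ρ = 1 − 6·36/(6·35) = 1 − 216/210 = -0.029

-0.029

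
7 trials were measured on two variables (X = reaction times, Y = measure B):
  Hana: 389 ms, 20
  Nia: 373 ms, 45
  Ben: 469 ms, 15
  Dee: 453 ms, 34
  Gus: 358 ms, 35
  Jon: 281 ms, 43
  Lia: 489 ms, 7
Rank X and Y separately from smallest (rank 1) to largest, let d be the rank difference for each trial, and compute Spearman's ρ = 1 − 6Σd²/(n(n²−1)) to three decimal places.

Ranks of variable 1: 4, 3, 6, 5, 2, 1, 7
Ranks of variable 2: 3, 7, 2, 4, 5, 6, 1
d = r₁ − r₂: 1, -4, 4, 1, -3, -5, 6
d²: 1, 16, 16, 1, 9, 25, 36; Σd² = 104
ρ = 1 − 6·104/(7·48) = 1 − 624/336 = -0.857

-0.857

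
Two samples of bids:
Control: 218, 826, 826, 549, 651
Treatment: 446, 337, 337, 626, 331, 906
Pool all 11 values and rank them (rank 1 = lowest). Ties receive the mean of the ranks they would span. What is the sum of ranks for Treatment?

Sorted (ascending): 218, 331, 337, 337, 446, 549, 626, 651, 826, 826, 906
The 2 values of 337 occupy positions 3–4 → average rank (3+4)/2 = 3.5.
The 2 values of 826 occupy positions 9–10 → average rank (9+10)/2 = 9.5.
Treatment values → pooled ranks: 446→5, 337→3.5, 337→3.5, 626→7, 331→2, 906→11
Rank sum = 5 + 3.5 + 3.5 + 7 + 2 + 11 = 32

32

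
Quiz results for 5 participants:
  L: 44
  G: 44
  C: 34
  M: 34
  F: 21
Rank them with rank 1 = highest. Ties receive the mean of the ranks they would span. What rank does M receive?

3.5

Sorted (descending): 44, 44, 34, 34, 21
The 2 values of 44 occupy positions 1–2 → average rank (1+2)/2 = 1.5.
The 2 values of 34 occupy positions 3–4 → average rank (3+4)/2 = 3.5.
M has value 34 → rank 3.5.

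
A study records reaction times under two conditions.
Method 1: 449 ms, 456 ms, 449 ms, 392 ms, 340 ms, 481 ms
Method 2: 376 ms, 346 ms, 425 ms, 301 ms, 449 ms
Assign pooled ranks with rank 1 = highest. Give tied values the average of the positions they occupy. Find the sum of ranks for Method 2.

Sorted (descending): 481, 456, 449, 449, 449, 425, 392, 376, 346, 340, 301
The 3 values of 449 occupy positions 3–5 → average rank 4.
Method 2 values → pooled ranks: 376→8, 346→9, 425→6, 301→11, 449→4
Rank sum = 8 + 9 + 6 + 11 + 4 = 38

38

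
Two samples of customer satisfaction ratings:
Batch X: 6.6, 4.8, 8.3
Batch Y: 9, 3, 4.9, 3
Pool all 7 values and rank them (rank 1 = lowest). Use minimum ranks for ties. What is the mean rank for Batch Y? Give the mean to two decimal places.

3.25

Sorted (ascending): 3, 3, 4.8, 4.9, 6.6, 8.3, 9
The 2 values of 3 occupy positions 1–2 → each gets rank 1.
Batch Y values → pooled ranks: 9→7, 3→1, 4.9→4, 3→1
Mean rank = (7 + 1 + 4 + 1) / 4 = 3.25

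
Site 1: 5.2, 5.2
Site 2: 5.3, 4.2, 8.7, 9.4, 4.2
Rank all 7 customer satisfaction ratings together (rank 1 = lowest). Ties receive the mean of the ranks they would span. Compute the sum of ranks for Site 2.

21

Sorted (ascending): 4.2, 4.2, 5.2, 5.2, 5.3, 8.7, 9.4
The 2 values of 4.2 occupy positions 1–2 → average rank (1+2)/2 = 1.5.
The 2 values of 5.2 occupy positions 3–4 → average rank (3+4)/2 = 3.5.
Site 2 values → pooled ranks: 5.3→5, 4.2→1.5, 8.7→6, 9.4→7, 4.2→1.5
Rank sum = 5 + 1.5 + 6 + 7 + 1.5 = 21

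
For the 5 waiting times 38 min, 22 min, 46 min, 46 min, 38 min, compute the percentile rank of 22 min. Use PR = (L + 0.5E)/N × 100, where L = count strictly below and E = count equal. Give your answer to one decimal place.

N = 5.
Strictly below 22: 0. Equal to 22: 1.
PR = (0 + 0.5·1)/5 × 100 = 10.0

10.0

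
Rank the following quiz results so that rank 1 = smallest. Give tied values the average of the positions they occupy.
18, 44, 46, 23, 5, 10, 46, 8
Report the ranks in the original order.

4, 6, 7.5, 5, 1, 3, 7.5, 2

Sorted (ascending): 5, 8, 10, 18, 23, 44, 46, 46
The 2 values of 46 occupy positions 7–8 → average rank (7+8)/2 = 7.5.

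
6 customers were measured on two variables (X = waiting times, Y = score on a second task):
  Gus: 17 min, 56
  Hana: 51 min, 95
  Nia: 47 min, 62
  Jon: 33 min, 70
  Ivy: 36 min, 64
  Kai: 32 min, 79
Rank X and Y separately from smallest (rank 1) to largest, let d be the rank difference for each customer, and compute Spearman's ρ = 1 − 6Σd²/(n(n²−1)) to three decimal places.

0.429

Ranks of variable 1: 1, 6, 5, 3, 4, 2
Ranks of variable 2: 1, 6, 2, 4, 3, 5
d = r₁ − r₂: 0, 0, 3, -1, 1, -3
d²: 0, 0, 9, 1, 1, 9; Σd² = 20
ρ = 1 − 6·20/(6·35) = 1 − 120/210 = 0.429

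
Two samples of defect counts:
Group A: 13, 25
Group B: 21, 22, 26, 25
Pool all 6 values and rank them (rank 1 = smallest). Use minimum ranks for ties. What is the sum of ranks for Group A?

5

Sorted (ascending): 13, 21, 22, 25, 25, 26
The 2 values of 25 occupy positions 4–5 → each gets rank 4.
Group A values → pooled ranks: 13→1, 25→4
Rank sum = 1 + 4 = 5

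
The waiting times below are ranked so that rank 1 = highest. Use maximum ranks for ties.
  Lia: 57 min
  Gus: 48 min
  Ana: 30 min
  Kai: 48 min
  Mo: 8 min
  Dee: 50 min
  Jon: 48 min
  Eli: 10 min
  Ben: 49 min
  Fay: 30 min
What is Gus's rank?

Sorted (descending): 57, 50, 49, 48, 48, 48, 30, 30, 10, 8
The 3 values of 48 occupy positions 4–6 → each gets rank 6.
The 2 values of 30 occupy positions 7–8 → each gets rank 8.
Gus has value 48 min → rank 6.

6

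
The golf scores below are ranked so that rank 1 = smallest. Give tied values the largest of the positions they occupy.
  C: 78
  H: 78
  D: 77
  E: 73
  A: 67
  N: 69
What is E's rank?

Sorted (ascending): 67, 69, 73, 77, 78, 78
The 2 values of 78 occupy positions 5–6 → each gets rank 6.
E has value 73 → rank 3.

3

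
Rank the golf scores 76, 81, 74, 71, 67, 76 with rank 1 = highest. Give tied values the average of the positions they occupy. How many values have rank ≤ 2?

Sorted (descending): 81, 76, 76, 74, 71, 67
The 2 values of 76 occupy positions 2–3 → average rank (2+3)/2 = 2.5.
Ranks ≤ 2: {1} → 1 value.

1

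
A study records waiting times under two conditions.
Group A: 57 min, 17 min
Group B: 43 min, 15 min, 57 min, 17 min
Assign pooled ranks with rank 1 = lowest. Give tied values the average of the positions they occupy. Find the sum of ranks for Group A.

8

Sorted (ascending): 15, 17, 17, 43, 57, 57
The 2 values of 17 occupy positions 2–3 → average rank (2+3)/2 = 2.5.
The 2 values of 57 occupy positions 5–6 → average rank (5+6)/2 = 5.5.
Group A values → pooled ranks: 57→5.5, 17→2.5
Rank sum = 5.5 + 2.5 = 8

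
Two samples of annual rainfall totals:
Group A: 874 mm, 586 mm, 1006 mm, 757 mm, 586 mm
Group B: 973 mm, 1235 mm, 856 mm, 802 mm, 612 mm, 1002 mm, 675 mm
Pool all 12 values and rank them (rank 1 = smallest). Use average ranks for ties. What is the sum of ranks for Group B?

51

Sorted (ascending): 586, 586, 612, 675, 757, 802, 856, 874, 973, 1002, 1006, 1235
The 2 values of 586 occupy positions 1–2 → average rank (1+2)/2 = 1.5.
Group B values → pooled ranks: 973→9, 1235→12, 856→7, 802→6, 612→3, 1002→10, 675→4
Rank sum = 9 + 12 + 7 + 6 + 3 + 10 + 4 = 51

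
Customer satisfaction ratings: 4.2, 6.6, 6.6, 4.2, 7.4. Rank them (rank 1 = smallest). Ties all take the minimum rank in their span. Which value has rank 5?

Sorted (ascending): 4.2, 4.2, 6.6, 6.6, 7.4
The 2 values of 4.2 occupy positions 1–2 → each gets rank 1.
The 2 values of 6.6 occupy positions 3–4 → each gets rank 3.
Rank 5 → value 7.4.

7.4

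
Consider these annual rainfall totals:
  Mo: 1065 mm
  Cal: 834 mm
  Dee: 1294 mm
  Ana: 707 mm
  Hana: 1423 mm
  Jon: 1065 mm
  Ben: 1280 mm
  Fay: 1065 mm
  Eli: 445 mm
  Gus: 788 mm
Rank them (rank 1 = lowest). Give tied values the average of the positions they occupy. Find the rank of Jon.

6

Sorted (ascending): 445, 707, 788, 834, 1065, 1065, 1065, 1280, 1294, 1423
The 3 values of 1065 occupy positions 5–7 → average rank 6.
Jon has value 1065 mm → rank 6.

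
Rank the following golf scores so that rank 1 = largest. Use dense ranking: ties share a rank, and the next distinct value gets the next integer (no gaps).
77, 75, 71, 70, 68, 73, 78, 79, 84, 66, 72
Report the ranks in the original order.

Sorted (descending): 84, 79, 78, 77, 75, 73, 72, 71, 70, 68, 66
No ties — each value takes its position as its rank.

4, 5, 8, 9, 10, 6, 3, 2, 1, 11, 7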